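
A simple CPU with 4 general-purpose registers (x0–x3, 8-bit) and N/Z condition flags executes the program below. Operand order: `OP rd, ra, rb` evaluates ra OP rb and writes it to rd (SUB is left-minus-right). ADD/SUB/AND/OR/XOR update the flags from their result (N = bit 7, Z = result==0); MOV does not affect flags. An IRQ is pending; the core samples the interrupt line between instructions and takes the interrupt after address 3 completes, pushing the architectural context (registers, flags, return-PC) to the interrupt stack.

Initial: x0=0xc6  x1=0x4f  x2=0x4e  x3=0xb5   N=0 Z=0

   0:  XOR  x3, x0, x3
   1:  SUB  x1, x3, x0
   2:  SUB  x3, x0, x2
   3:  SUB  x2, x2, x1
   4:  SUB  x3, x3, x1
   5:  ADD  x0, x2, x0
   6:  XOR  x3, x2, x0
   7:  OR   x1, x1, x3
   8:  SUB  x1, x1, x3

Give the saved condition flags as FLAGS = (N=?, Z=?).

FLAGS = (N=1, Z=0)

after  0: x0=0xc6 x1=0x4f x2=0x4e x3=0x73  N=0 Z=0
after  1: x0=0xc6 x1=0xad x2=0x4e x3=0x73  N=1 Z=0
after  2: x0=0xc6 x1=0xad x2=0x4e x3=0x78  N=0 Z=0
after  3: x0=0xc6 x1=0xad x2=0xa1 x3=0x78  N=1 Z=0
-- IRQ taken; context saved, return-PC = 4 --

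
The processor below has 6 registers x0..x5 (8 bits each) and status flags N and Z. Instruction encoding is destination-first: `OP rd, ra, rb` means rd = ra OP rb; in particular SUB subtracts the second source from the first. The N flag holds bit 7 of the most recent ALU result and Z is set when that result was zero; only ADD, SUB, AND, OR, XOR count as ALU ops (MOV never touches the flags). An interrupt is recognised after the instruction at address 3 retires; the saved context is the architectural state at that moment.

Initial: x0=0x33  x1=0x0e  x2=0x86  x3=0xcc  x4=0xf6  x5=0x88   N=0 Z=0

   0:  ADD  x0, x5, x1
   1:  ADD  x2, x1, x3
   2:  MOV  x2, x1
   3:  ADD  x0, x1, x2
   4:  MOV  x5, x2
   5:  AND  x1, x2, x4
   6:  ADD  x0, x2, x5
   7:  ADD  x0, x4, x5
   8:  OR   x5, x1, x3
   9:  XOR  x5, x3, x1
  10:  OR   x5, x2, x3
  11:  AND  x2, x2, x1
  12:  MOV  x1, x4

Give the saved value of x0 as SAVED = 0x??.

SAVED = 0x1c

after  0: x0=0x96 x1=0x0e x2=0x86 x3=0xcc x4=0xf6 x5=0x88  N=1 Z=0
after  1: x0=0x96 x1=0x0e x2=0xda x3=0xcc x4=0xf6 x5=0x88  N=1 Z=0
after  2: x0=0x96 x1=0x0e x2=0x0e x3=0xcc x4=0xf6 x5=0x88  N=1 Z=0
after  3: x0=0x1c x1=0x0e x2=0x0e x3=0xcc x4=0xf6 x5=0x88  N=0 Z=0
-- IRQ taken; context saved, return-PC = 4 --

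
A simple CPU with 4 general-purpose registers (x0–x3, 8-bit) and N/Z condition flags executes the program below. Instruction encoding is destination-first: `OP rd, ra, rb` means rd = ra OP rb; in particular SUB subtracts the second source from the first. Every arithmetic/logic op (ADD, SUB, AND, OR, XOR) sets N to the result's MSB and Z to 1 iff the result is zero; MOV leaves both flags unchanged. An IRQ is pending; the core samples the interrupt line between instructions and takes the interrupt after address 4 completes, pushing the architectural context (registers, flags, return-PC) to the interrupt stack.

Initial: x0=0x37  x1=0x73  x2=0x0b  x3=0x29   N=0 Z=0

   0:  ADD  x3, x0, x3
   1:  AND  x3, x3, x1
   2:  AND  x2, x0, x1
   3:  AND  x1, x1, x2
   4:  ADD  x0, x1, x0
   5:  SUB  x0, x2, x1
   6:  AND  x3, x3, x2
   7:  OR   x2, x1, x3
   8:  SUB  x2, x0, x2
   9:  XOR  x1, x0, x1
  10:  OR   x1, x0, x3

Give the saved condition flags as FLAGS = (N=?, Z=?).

after  0: x0=0x37 x1=0x73 x2=0x0b x3=0x60  N=0 Z=0
after  1: x0=0x37 x1=0x73 x2=0x0b x3=0x60  N=0 Z=0
after  2: x0=0x37 x1=0x73 x2=0x33 x3=0x60  N=0 Z=0
after  3: x0=0x37 x1=0x33 x2=0x33 x3=0x60  N=0 Z=0
after  4: x0=0x6a x1=0x33 x2=0x33 x3=0x60  N=0 Z=0
-- IRQ taken; context saved, return-PC = 5 --

FLAGS = (N=0, Z=0)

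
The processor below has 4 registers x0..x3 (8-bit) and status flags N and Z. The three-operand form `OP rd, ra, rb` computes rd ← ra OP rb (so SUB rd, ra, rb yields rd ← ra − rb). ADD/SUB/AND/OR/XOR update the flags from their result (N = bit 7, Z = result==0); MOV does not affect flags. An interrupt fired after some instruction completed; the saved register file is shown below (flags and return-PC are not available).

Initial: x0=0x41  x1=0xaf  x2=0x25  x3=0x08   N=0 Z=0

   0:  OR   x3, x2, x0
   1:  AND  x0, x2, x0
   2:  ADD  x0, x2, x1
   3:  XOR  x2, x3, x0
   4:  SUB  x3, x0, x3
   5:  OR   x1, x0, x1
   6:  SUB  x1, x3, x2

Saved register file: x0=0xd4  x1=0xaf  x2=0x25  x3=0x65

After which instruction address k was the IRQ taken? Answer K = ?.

after  0: x0=0x41 x1=0xaf x2=0x25 x3=0x65  N=0 Z=0
after  1: x0=0x01 x1=0xaf x2=0x25 x3=0x65  N=0 Z=0
after  2: x0=0xd4 x1=0xaf x2=0x25 x3=0x65  N=1 Z=0
-- IRQ taken; context saved, return-PC = 3 --

K = 2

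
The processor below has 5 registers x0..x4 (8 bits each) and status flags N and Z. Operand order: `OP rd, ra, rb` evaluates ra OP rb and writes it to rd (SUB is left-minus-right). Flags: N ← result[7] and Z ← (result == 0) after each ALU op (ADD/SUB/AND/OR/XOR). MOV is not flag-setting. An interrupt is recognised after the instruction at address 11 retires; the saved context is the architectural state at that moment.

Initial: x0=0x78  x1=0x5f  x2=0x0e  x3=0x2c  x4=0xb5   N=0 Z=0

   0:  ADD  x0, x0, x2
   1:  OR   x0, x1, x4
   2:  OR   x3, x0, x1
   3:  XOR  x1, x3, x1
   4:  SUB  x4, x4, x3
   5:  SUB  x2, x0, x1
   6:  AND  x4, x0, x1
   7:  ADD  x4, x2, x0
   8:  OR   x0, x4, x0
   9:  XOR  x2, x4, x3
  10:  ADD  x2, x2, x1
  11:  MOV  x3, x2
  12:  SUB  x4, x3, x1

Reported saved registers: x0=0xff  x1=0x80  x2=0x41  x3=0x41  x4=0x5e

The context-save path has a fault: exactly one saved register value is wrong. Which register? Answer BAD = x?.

BAD = x1

after  0: x0=0x86 x1=0x5f x2=0x0e x3=0x2c x4=0xb5  N=1 Z=0
after  1: x0=0xff x1=0x5f x2=0x0e x3=0x2c x4=0xb5  N=1 Z=0
after  2: x0=0xff x1=0x5f x2=0x0e x3=0xff x4=0xb5  N=1 Z=0
after  3: x0=0xff x1=0xa0 x2=0x0e x3=0xff x4=0xb5  N=1 Z=0
after  4: x0=0xff x1=0xa0 x2=0x0e x3=0xff x4=0xb6  N=1 Z=0
after  5: x0=0xff x1=0xa0 x2=0x5f x3=0xff x4=0xb6  N=0 Z=0
after  6: x0=0xff x1=0xa0 x2=0x5f x3=0xff x4=0xa0  N=1 Z=0
after  7: x0=0xff x1=0xa0 x2=0x5f x3=0xff x4=0x5e  N=0 Z=0
after  8: x0=0xff x1=0xa0 x2=0x5f x3=0xff x4=0x5e  N=1 Z=0
after  9: x0=0xff x1=0xa0 x2=0xa1 x3=0xff x4=0x5e  N=1 Z=0
after 10: x0=0xff x1=0xa0 x2=0x41 x3=0xff x4=0x5e  N=0 Z=0
after 11: x0=0xff x1=0xa0 x2=0x41 x3=0x41 x4=0x5e  N=0 Z=0
-- IRQ taken; context saved, return-PC = 12 --
mismatch: x1: reported 0x80 vs actual 0xa0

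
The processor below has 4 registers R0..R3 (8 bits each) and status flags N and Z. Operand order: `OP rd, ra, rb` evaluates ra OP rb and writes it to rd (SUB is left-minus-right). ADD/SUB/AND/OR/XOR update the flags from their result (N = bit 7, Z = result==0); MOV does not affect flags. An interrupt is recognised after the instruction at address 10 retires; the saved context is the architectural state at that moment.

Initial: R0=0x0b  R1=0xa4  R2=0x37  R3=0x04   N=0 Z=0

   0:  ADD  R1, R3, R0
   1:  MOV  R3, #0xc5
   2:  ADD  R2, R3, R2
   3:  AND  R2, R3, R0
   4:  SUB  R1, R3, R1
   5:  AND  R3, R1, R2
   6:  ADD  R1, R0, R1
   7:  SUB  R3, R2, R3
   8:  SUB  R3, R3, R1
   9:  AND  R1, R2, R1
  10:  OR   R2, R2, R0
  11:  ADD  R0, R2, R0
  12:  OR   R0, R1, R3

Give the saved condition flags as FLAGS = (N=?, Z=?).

FLAGS = (N=0, Z=0)

after  0: R0=0x0b R1=0x0f R2=0x37 R3=0x04  N=0 Z=0
after  1: R0=0x0b R1=0x0f R2=0x37 R3=0xc5  N=0 Z=0
after  2: R0=0x0b R1=0x0f R2=0xfc R3=0xc5  N=1 Z=0
after  3: R0=0x0b R1=0x0f R2=0x01 R3=0xc5  N=0 Z=0
after  4: R0=0x0b R1=0xb6 R2=0x01 R3=0xc5  N=1 Z=0
after  5: R0=0x0b R1=0xb6 R2=0x01 R3=0x00  N=0 Z=1
after  6: R0=0x0b R1=0xc1 R2=0x01 R3=0x00  N=1 Z=0
after  7: R0=0x0b R1=0xc1 R2=0x01 R3=0x01  N=0 Z=0
after  8: R0=0x0b R1=0xc1 R2=0x01 R3=0x40  N=0 Z=0
after  9: R0=0x0b R1=0x01 R2=0x01 R3=0x40  N=0 Z=0
after 10: R0=0x0b R1=0x01 R2=0x0b R3=0x40  N=0 Z=0
-- IRQ taken; context saved, return-PC = 11 --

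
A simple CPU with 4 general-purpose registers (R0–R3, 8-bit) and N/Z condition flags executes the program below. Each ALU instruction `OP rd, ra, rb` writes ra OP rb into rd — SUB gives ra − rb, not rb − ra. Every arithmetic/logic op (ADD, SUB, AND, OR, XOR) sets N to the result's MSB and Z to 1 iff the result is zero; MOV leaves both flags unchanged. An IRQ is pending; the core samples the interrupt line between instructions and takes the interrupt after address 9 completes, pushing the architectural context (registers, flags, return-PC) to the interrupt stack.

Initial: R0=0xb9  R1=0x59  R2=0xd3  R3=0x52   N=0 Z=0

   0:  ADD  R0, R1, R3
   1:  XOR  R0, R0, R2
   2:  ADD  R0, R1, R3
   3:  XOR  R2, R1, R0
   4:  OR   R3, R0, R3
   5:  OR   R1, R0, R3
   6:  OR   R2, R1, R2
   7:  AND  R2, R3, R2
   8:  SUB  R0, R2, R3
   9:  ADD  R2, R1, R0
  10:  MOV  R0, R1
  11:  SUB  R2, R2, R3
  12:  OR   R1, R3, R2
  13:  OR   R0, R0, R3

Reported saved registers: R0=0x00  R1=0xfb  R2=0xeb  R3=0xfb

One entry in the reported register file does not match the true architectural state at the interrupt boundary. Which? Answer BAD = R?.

after  0: R0=0xab R1=0x59 R2=0xd3 R3=0x52  N=1 Z=0
after  1: R0=0x78 R1=0x59 R2=0xd3 R3=0x52  N=0 Z=0
after  2: R0=0xab R1=0x59 R2=0xd3 R3=0x52  N=1 Z=0
after  3: R0=0xab R1=0x59 R2=0xf2 R3=0x52  N=1 Z=0
after  4: R0=0xab R1=0x59 R2=0xf2 R3=0xfb  N=1 Z=0
after  5: R0=0xab R1=0xfb R2=0xf2 R3=0xfb  N=1 Z=0
after  6: R0=0xab R1=0xfb R2=0xfb R3=0xfb  N=1 Z=0
after  7: R0=0xab R1=0xfb R2=0xfb R3=0xfb  N=1 Z=0
after  8: R0=0x00 R1=0xfb R2=0xfb R3=0xfb  N=0 Z=1
after  9: R0=0x00 R1=0xfb R2=0xfb R3=0xfb  N=1 Z=0
-- IRQ taken; context saved, return-PC = 10 --
mismatch: R2: reported 0xeb vs actual 0xfb

BAD = R2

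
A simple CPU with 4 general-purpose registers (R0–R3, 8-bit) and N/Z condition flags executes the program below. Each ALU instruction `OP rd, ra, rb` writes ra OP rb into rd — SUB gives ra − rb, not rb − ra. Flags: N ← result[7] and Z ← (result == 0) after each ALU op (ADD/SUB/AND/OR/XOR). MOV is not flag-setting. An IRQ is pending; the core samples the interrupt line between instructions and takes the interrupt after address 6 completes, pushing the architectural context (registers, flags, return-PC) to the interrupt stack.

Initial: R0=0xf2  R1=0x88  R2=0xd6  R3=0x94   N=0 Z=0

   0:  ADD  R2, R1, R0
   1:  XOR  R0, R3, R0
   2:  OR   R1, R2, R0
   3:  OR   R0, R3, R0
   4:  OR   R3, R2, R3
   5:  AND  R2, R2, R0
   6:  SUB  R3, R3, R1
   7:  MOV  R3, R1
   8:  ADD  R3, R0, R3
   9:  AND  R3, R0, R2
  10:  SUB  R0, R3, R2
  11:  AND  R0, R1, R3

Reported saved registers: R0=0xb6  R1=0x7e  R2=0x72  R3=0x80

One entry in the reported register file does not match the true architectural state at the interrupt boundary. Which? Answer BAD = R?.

after  0: R0=0xf2 R1=0x88 R2=0x7a R3=0x94  N=0 Z=0
after  1: R0=0x66 R1=0x88 R2=0x7a R3=0x94  N=0 Z=0
after  2: R0=0x66 R1=0x7e R2=0x7a R3=0x94  N=0 Z=0
after  3: R0=0xf6 R1=0x7e R2=0x7a R3=0x94  N=1 Z=0
after  4: R0=0xf6 R1=0x7e R2=0x7a R3=0xfe  N=1 Z=0
after  5: R0=0xf6 R1=0x7e R2=0x72 R3=0xfe  N=0 Z=0
after  6: R0=0xf6 R1=0x7e R2=0x72 R3=0x80  N=1 Z=0
-- IRQ taken; context saved, return-PC = 7 --
mismatch: R0: reported 0xb6 vs actual 0xf6

BAD = R0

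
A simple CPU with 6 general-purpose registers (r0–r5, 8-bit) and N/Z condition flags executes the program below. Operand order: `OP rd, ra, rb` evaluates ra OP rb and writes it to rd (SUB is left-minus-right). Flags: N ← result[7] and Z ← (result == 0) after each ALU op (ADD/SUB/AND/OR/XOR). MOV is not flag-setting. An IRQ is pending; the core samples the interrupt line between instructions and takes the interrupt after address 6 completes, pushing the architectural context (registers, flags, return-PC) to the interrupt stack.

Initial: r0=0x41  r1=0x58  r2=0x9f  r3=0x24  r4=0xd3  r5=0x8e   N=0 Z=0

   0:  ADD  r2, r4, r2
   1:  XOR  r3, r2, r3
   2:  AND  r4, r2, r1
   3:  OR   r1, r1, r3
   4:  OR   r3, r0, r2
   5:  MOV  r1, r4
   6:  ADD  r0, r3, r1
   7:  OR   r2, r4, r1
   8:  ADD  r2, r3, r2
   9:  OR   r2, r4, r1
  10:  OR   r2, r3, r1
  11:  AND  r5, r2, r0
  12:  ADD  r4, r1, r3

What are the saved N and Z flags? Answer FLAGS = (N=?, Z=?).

FLAGS = (N=1, Z=0)

after  0: r0=0x41 r1=0x58 r2=0x72 r3=0x24 r4=0xd3 r5=0x8e  N=0 Z=0
after  1: r0=0x41 r1=0x58 r2=0x72 r3=0x56 r4=0xd3 r5=0x8e  N=0 Z=0
after  2: r0=0x41 r1=0x58 r2=0x72 r3=0x56 r4=0x50 r5=0x8e  N=0 Z=0
after  3: r0=0x41 r1=0x5e r2=0x72 r3=0x56 r4=0x50 r5=0x8e  N=0 Z=0
after  4: r0=0x41 r1=0x5e r2=0x72 r3=0x73 r4=0x50 r5=0x8e  N=0 Z=0
after  5: r0=0x41 r1=0x50 r2=0x72 r3=0x73 r4=0x50 r5=0x8e  N=0 Z=0
after  6: r0=0xc3 r1=0x50 r2=0x72 r3=0x73 r4=0x50 r5=0x8e  N=1 Z=0
-- IRQ taken; context saved, return-PC = 7 --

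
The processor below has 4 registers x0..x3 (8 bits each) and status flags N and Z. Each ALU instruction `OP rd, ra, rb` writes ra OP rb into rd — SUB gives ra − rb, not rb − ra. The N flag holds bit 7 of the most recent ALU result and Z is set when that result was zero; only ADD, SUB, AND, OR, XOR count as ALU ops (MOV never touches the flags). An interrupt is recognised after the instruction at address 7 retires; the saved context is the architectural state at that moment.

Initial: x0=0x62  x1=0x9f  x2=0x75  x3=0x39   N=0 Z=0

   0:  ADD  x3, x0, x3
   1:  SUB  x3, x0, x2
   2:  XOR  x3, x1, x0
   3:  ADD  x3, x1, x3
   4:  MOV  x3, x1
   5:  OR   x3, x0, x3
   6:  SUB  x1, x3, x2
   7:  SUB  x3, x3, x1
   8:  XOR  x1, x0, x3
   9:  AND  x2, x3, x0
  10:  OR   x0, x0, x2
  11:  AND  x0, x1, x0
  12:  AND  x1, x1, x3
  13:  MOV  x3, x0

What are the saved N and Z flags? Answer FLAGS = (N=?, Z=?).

FLAGS = (N=0, Z=0)

after  0: x0=0x62 x1=0x9f x2=0x75 x3=0x9b  N=1 Z=0
after  1: x0=0x62 x1=0x9f x2=0x75 x3=0xed  N=1 Z=0
after  2: x0=0x62 x1=0x9f x2=0x75 x3=0xfd  N=1 Z=0
after  3: x0=0x62 x1=0x9f x2=0x75 x3=0x9c  N=1 Z=0
after  4: x0=0x62 x1=0x9f x2=0x75 x3=0x9f  N=1 Z=0
after  5: x0=0x62 x1=0x9f x2=0x75 x3=0xff  N=1 Z=0
after  6: x0=0x62 x1=0x8a x2=0x75 x3=0xff  N=1 Z=0
after  7: x0=0x62 x1=0x8a x2=0x75 x3=0x75  N=0 Z=0
-- IRQ taken; context saved, return-PC = 8 --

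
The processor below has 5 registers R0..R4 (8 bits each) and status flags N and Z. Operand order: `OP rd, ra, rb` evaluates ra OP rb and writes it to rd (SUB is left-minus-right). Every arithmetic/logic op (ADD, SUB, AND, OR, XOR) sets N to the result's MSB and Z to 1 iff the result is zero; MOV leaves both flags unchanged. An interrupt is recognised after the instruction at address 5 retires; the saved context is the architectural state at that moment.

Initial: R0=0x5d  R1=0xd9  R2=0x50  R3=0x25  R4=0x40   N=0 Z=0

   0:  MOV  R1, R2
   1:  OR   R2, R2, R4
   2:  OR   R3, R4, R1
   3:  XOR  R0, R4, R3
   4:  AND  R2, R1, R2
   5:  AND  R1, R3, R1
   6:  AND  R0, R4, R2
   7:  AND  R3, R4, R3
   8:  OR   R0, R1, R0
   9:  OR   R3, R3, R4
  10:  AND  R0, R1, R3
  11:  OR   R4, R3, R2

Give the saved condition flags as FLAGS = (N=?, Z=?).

FLAGS = (N=0, Z=0)

after  0: R0=0x5d R1=0x50 R2=0x50 R3=0x25 R4=0x40  N=0 Z=0
after  1: R0=0x5d R1=0x50 R2=0x50 R3=0x25 R4=0x40  N=0 Z=0
after  2: R0=0x5d R1=0x50 R2=0x50 R3=0x50 R4=0x40  N=0 Z=0
after  3: R0=0x10 R1=0x50 R2=0x50 R3=0x50 R4=0x40  N=0 Z=0
after  4: R0=0x10 R1=0x50 R2=0x50 R3=0x50 R4=0x40  N=0 Z=0
after  5: R0=0x10 R1=0x50 R2=0x50 R3=0x50 R4=0x40  N=0 Z=0
-- IRQ taken; context saved, return-PC = 6 --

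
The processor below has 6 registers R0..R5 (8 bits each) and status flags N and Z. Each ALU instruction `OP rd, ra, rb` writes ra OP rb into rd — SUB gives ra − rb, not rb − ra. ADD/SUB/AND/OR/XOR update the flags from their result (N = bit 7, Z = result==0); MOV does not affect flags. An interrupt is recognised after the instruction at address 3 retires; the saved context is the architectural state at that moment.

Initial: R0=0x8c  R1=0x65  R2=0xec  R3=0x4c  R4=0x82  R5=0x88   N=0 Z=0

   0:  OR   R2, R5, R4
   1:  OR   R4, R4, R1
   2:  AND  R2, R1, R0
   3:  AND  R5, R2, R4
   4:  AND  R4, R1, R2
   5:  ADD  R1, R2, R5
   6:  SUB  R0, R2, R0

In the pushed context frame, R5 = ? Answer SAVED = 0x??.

SAVED = 0x04

after  0: R0=0x8c R1=0x65 R2=0x8a R3=0x4c R4=0x82 R5=0x88  N=1 Z=0
after  1: R0=0x8c R1=0x65 R2=0x8a R3=0x4c R4=0xe7 R5=0x88  N=1 Z=0
after  2: R0=0x8c R1=0x65 R2=0x04 R3=0x4c R4=0xe7 R5=0x88  N=0 Z=0
after  3: R0=0x8c R1=0x65 R2=0x04 R3=0x4c R4=0xe7 R5=0x04  N=0 Z=0
-- IRQ taken; context saved, return-PC = 4 --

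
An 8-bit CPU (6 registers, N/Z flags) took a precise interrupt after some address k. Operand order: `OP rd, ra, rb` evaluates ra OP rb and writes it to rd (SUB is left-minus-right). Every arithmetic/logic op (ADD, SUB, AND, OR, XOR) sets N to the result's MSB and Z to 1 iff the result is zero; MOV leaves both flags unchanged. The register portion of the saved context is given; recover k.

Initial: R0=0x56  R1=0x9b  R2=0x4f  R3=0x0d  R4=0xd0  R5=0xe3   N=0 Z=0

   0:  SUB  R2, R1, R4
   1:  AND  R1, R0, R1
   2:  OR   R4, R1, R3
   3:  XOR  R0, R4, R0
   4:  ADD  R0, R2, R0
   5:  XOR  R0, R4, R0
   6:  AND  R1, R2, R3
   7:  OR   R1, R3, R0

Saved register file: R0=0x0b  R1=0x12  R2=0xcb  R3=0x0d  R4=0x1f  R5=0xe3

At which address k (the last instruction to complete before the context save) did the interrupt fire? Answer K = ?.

K = 5

after  0: R0=0x56 R1=0x9b R2=0xcb R3=0x0d R4=0xd0 R5=0xe3  N=1 Z=0
after  1: R0=0x56 R1=0x12 R2=0xcb R3=0x0d R4=0xd0 R5=0xe3  N=0 Z=0
after  2: R0=0x56 R1=0x12 R2=0xcb R3=0x0d R4=0x1f R5=0xe3  N=0 Z=0
after  3: R0=0x49 R1=0x12 R2=0xcb R3=0x0d R4=0x1f R5=0xe3  N=0 Z=0
after  4: R0=0x14 R1=0x12 R2=0xcb R3=0x0d R4=0x1f R5=0xe3  N=0 Z=0
after  5: R0=0x0b R1=0x12 R2=0xcb R3=0x0d R4=0x1f R5=0xe3  N=0 Z=0
-- IRQ taken; context saved, return-PC = 6 --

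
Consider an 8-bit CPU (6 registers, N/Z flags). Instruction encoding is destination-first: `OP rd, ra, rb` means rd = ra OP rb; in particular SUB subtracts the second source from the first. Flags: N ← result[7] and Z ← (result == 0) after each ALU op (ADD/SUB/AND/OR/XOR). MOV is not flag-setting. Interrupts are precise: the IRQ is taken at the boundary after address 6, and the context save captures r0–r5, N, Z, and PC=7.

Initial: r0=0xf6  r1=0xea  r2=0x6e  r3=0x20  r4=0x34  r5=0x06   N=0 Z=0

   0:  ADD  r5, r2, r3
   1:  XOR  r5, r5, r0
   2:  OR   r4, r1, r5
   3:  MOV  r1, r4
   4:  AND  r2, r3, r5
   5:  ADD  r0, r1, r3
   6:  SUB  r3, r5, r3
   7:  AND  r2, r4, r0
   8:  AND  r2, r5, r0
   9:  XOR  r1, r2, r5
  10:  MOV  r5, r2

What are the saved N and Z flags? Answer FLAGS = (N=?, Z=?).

FLAGS = (N=0, Z=0)

after  0: r0=0xf6 r1=0xea r2=0x6e r3=0x20 r4=0x34 r5=0x8e  N=1 Z=0
after  1: r0=0xf6 r1=0xea r2=0x6e r3=0x20 r4=0x34 r5=0x78  N=0 Z=0
after  2: r0=0xf6 r1=0xea r2=0x6e r3=0x20 r4=0xfa r5=0x78  N=1 Z=0
after  3: r0=0xf6 r1=0xfa r2=0x6e r3=0x20 r4=0xfa r5=0x78  N=1 Z=0
after  4: r0=0xf6 r1=0xfa r2=0x20 r3=0x20 r4=0xfa r5=0x78  N=0 Z=0
after  5: r0=0x1a r1=0xfa r2=0x20 r3=0x20 r4=0xfa r5=0x78  N=0 Z=0
after  6: r0=0x1a r1=0xfa r2=0x20 r3=0x58 r4=0xfa r5=0x78  N=0 Z=0
-- IRQ taken; context saved, return-PC = 7 --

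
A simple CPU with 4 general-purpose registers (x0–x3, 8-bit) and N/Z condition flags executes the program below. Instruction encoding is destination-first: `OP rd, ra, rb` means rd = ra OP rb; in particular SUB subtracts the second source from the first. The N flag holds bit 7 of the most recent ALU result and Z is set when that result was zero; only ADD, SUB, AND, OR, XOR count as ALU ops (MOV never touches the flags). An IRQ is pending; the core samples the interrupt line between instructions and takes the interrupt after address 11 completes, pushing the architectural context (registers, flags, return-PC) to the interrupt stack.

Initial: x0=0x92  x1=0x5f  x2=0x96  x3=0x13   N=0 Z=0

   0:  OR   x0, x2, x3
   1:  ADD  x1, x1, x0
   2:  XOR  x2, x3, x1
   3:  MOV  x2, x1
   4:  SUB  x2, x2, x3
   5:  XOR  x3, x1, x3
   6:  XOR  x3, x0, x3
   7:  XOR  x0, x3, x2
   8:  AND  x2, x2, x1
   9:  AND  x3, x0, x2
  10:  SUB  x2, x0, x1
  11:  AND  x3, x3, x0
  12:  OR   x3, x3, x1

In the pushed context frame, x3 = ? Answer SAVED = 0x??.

after  0: x0=0x97 x1=0x5f x2=0x96 x3=0x13  N=1 Z=0
after  1: x0=0x97 x1=0xf6 x2=0x96 x3=0x13  N=1 Z=0
after  2: x0=0x97 x1=0xf6 x2=0xe5 x3=0x13  N=1 Z=0
after  3: x0=0x97 x1=0xf6 x2=0xf6 x3=0x13  N=1 Z=0
after  4: x0=0x97 x1=0xf6 x2=0xe3 x3=0x13  N=1 Z=0
after  5: x0=0x97 x1=0xf6 x2=0xe3 x3=0xe5  N=1 Z=0
after  6: x0=0x97 x1=0xf6 x2=0xe3 x3=0x72  N=0 Z=0
after  7: x0=0x91 x1=0xf6 x2=0xe3 x3=0x72  N=1 Z=0
after  8: x0=0x91 x1=0xf6 x2=0xe2 x3=0x72  N=1 Z=0
after  9: x0=0x91 x1=0xf6 x2=0xe2 x3=0x80  N=1 Z=0
after 10: x0=0x91 x1=0xf6 x2=0x9b x3=0x80  N=1 Z=0
after 11: x0=0x91 x1=0xf6 x2=0x9b x3=0x80  N=1 Z=0
-- IRQ taken; context saved, return-PC = 12 --

SAVED = 0x80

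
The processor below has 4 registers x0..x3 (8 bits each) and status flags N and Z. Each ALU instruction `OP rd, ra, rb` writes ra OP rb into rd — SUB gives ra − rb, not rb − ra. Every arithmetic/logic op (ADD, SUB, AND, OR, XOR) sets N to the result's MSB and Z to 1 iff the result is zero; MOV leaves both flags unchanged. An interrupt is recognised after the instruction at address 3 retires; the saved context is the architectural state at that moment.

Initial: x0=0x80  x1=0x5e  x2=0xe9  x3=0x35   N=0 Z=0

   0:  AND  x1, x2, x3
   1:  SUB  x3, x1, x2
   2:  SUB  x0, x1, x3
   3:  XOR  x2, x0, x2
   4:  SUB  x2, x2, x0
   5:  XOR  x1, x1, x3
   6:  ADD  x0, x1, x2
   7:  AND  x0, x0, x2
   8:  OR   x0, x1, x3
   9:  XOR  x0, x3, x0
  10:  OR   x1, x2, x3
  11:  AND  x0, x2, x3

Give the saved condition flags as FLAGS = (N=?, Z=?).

after  0: x0=0x80 x1=0x21 x2=0xe9 x3=0x35  N=0 Z=0
after  1: x0=0x80 x1=0x21 x2=0xe9 x3=0x38  N=0 Z=0
after  2: x0=0xe9 x1=0x21 x2=0xe9 x3=0x38  N=1 Z=0
after  3: x0=0xe9 x1=0x21 x2=0x00 x3=0x38  N=0 Z=1
-- IRQ taken; context saved, return-PC = 4 --

FLAGS = (N=0, Z=1)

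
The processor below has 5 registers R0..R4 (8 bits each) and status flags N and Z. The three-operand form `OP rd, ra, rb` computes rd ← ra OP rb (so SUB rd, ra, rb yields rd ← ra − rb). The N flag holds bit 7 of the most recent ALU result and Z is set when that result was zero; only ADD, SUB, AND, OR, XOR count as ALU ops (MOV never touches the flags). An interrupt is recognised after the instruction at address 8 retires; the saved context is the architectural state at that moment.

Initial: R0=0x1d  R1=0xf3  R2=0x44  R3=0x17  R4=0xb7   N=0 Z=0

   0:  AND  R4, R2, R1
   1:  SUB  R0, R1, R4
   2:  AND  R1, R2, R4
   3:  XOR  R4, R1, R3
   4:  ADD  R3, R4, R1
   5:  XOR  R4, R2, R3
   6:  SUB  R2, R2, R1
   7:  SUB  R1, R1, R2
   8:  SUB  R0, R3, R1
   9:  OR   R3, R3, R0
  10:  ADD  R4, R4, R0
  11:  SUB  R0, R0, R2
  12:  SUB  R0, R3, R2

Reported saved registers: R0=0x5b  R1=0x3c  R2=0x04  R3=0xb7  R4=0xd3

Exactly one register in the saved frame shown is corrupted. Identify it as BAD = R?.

after  0: R0=0x1d R1=0xf3 R2=0x44 R3=0x17 R4=0x40  N=0 Z=0
after  1: R0=0xb3 R1=0xf3 R2=0x44 R3=0x17 R4=0x40  N=1 Z=0
after  2: R0=0xb3 R1=0x40 R2=0x44 R3=0x17 R4=0x40  N=0 Z=0
after  3: R0=0xb3 R1=0x40 R2=0x44 R3=0x17 R4=0x57  N=0 Z=0
after  4: R0=0xb3 R1=0x40 R2=0x44 R3=0x97 R4=0x57  N=1 Z=0
after  5: R0=0xb3 R1=0x40 R2=0x44 R3=0x97 R4=0xd3  N=1 Z=0
after  6: R0=0xb3 R1=0x40 R2=0x04 R3=0x97 R4=0xd3  N=0 Z=0
after  7: R0=0xb3 R1=0x3c R2=0x04 R3=0x97 R4=0xd3  N=0 Z=0
after  8: R0=0x5b R1=0x3c R2=0x04 R3=0x97 R4=0xd3  N=0 Z=0
-- IRQ taken; context saved, return-PC = 9 --
mismatch: R3: reported 0xb7 vs actual 0x97

BAD = R3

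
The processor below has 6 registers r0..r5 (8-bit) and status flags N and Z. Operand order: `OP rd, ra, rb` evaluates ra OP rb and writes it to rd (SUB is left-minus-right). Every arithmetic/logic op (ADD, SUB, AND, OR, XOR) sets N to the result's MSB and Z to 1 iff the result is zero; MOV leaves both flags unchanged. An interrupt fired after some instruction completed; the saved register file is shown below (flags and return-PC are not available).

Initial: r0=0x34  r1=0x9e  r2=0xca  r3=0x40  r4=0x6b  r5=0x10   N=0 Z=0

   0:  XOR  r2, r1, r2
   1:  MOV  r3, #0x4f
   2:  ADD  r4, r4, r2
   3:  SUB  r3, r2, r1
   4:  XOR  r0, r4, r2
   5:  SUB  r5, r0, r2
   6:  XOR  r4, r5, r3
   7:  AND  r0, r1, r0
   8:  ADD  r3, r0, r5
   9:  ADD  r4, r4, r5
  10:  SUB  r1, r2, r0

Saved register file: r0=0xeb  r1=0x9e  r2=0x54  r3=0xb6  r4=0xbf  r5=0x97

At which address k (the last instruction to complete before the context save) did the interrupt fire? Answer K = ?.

K = 5

after  0: r0=0x34 r1=0x9e r2=0x54 r3=0x40 r4=0x6b r5=0x10  N=0 Z=0
after  1: r0=0x34 r1=0x9e r2=0x54 r3=0x4f r4=0x6b r5=0x10  N=0 Z=0
after  2: r0=0x34 r1=0x9e r2=0x54 r3=0x4f r4=0xbf r5=0x10  N=1 Z=0
after  3: r0=0x34 r1=0x9e r2=0x54 r3=0xb6 r4=0xbf r5=0x10  N=1 Z=0
after  4: r0=0xeb r1=0x9e r2=0x54 r3=0xb6 r4=0xbf r5=0x10  N=1 Z=0
after  5: r0=0xeb r1=0x9e r2=0x54 r3=0xb6 r4=0xbf r5=0x97  N=1 Z=0
-- IRQ taken; context saved, return-PC = 6 --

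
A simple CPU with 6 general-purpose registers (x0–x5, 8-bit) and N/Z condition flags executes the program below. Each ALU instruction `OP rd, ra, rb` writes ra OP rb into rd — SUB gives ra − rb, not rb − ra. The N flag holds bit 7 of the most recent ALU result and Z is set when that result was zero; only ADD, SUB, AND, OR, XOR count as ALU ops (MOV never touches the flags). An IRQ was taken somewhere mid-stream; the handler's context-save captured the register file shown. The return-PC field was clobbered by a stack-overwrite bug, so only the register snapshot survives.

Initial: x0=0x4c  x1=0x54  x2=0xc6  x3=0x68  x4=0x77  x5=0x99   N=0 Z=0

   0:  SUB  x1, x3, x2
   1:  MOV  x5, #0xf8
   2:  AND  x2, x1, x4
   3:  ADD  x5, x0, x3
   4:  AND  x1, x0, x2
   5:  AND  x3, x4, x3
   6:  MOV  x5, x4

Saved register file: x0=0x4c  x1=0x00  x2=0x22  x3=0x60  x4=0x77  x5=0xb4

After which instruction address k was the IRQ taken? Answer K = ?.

K = 5

after  0: x0=0x4c x1=0xa2 x2=0xc6 x3=0x68 x4=0x77 x5=0x99  N=1 Z=0
after  1: x0=0x4c x1=0xa2 x2=0xc6 x3=0x68 x4=0x77 x5=0xf8  N=1 Z=0
after  2: x0=0x4c x1=0xa2 x2=0x22 x3=0x68 x4=0x77 x5=0xf8  N=0 Z=0
after  3: x0=0x4c x1=0xa2 x2=0x22 x3=0x68 x4=0x77 x5=0xb4  N=1 Z=0
after  4: x0=0x4c x1=0x00 x2=0x22 x3=0x68 x4=0x77 x5=0xb4  N=0 Z=1
after  5: x0=0x4c x1=0x00 x2=0x22 x3=0x60 x4=0x77 x5=0xb4  N=0 Z=0
-- IRQ taken; context saved, return-PC = 6 --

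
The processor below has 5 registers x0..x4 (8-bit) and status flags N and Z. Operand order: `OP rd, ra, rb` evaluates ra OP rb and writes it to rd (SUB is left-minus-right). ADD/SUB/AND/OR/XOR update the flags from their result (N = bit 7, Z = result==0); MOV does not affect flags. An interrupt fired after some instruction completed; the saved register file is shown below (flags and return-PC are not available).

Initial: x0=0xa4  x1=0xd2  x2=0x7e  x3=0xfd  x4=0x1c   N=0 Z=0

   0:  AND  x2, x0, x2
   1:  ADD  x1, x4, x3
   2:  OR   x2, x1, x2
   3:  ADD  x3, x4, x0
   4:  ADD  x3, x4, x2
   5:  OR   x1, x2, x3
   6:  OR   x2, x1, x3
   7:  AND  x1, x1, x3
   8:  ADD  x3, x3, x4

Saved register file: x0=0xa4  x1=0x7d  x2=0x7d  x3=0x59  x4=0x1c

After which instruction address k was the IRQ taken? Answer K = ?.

after  0: x0=0xa4 x1=0xd2 x2=0x24 x3=0xfd x4=0x1c  N=0 Z=0
after  1: x0=0xa4 x1=0x19 x2=0x24 x3=0xfd x4=0x1c  N=0 Z=0
after  2: x0=0xa4 x1=0x19 x2=0x3d x3=0xfd x4=0x1c  N=0 Z=0
after  3: x0=0xa4 x1=0x19 x2=0x3d x3=0xc0 x4=0x1c  N=1 Z=0
after  4: x0=0xa4 x1=0x19 x2=0x3d x3=0x59 x4=0x1c  N=0 Z=0
after  5: x0=0xa4 x1=0x7d x2=0x3d x3=0x59 x4=0x1c  N=0 Z=0
after  6: x0=0xa4 x1=0x7d x2=0x7d x3=0x59 x4=0x1c  N=0 Z=0
-- IRQ taken; context saved, return-PC = 7 --

K = 6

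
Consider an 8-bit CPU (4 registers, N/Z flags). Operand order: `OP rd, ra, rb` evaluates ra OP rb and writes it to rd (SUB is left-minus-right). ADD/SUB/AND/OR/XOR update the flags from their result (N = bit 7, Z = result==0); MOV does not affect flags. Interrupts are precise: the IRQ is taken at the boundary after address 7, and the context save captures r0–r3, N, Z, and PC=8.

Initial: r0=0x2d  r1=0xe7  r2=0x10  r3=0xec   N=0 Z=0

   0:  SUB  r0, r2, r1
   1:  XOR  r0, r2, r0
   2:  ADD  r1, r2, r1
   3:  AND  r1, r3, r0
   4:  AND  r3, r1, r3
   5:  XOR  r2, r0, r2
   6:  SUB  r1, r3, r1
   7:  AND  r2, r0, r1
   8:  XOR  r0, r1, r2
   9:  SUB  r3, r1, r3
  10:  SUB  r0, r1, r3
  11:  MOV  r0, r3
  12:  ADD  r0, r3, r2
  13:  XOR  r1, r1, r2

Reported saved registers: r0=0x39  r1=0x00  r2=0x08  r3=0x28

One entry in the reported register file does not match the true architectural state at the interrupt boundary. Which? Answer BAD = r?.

BAD = r2

after  0: r0=0x29 r1=0xe7 r2=0x10 r3=0xec  N=0 Z=0
after  1: r0=0x39 r1=0xe7 r2=0x10 r3=0xec  N=0 Z=0
after  2: r0=0x39 r1=0xf7 r2=0x10 r3=0xec  N=1 Z=0
after  3: r0=0x39 r1=0x28 r2=0x10 r3=0xec  N=0 Z=0
after  4: r0=0x39 r1=0x28 r2=0x10 r3=0x28  N=0 Z=0
after  5: r0=0x39 r1=0x28 r2=0x29 r3=0x28  N=0 Z=0
after  6: r0=0x39 r1=0x00 r2=0x29 r3=0x28  N=0 Z=1
after  7: r0=0x39 r1=0x00 r2=0x00 r3=0x28  N=0 Z=1
-- IRQ taken; context saved, return-PC = 8 --
mismatch: r2: reported 0x08 vs actual 0x00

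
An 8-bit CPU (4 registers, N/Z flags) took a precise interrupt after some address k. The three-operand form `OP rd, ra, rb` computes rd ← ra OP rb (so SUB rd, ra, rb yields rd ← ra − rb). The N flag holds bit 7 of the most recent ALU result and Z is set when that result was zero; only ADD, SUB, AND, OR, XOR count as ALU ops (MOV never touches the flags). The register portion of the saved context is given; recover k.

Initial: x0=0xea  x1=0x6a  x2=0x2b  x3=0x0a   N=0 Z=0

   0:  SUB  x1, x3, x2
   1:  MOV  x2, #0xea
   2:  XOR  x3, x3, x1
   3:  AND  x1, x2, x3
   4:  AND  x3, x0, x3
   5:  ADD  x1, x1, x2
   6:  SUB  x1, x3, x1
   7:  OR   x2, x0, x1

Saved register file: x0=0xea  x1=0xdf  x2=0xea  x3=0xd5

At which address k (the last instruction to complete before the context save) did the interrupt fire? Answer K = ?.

after  0: x0=0xea x1=0xdf x2=0x2b x3=0x0a  N=1 Z=0
after  1: x0=0xea x1=0xdf x2=0xea x3=0x0a  N=1 Z=0
after  2: x0=0xea x1=0xdf x2=0xea x3=0xd5  N=1 Z=0
-- IRQ taken; context saved, return-PC = 3 --

K = 2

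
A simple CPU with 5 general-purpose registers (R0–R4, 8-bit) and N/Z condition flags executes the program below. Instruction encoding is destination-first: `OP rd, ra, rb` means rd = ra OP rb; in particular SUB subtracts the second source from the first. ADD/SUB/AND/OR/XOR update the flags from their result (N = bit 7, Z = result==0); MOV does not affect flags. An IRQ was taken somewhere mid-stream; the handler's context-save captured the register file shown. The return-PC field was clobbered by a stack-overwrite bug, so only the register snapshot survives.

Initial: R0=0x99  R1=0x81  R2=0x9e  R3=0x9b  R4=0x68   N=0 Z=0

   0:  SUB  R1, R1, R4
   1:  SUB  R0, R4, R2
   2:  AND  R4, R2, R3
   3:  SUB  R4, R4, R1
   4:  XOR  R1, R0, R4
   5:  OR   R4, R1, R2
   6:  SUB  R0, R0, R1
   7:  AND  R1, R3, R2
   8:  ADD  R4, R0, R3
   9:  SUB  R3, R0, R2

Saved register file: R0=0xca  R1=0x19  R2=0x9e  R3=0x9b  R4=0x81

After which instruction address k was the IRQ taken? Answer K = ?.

K = 3

after  0: R0=0x99 R1=0x19 R2=0x9e R3=0x9b R4=0x68  N=0 Z=0
after  1: R0=0xca R1=0x19 R2=0x9e R3=0x9b R4=0x68  N=1 Z=0
after  2: R0=0xca R1=0x19 R2=0x9e R3=0x9b R4=0x9a  N=1 Z=0
after  3: R0=0xca R1=0x19 R2=0x9e R3=0x9b R4=0x81  N=1 Z=0
-- IRQ taken; context saved, return-PC = 4 --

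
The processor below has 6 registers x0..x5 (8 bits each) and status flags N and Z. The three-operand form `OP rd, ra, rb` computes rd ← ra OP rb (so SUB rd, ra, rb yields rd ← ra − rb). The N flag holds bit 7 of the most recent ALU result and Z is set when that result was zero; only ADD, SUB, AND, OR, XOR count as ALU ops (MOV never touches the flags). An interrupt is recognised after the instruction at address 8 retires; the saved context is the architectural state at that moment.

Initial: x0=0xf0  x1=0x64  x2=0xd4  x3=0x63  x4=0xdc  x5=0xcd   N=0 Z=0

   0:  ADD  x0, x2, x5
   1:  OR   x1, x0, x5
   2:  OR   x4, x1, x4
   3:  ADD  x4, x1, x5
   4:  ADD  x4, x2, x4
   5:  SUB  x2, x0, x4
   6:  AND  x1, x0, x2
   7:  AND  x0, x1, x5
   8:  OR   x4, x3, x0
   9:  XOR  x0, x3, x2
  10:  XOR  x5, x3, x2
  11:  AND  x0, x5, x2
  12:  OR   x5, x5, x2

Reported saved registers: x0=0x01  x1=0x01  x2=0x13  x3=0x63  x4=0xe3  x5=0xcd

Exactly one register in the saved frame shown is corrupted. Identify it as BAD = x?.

BAD = x4

after  0: x0=0xa1 x1=0x64 x2=0xd4 x3=0x63 x4=0xdc x5=0xcd  N=1 Z=0
after  1: x0=0xa1 x1=0xed x2=0xd4 x3=0x63 x4=0xdc x5=0xcd  N=1 Z=0
after  2: x0=0xa1 x1=0xed x2=0xd4 x3=0x63 x4=0xfd x5=0xcd  N=1 Z=0
after  3: x0=0xa1 x1=0xed x2=0xd4 x3=0x63 x4=0xba x5=0xcd  N=1 Z=0
after  4: x0=0xa1 x1=0xed x2=0xd4 x3=0x63 x4=0x8e x5=0xcd  N=1 Z=0
after  5: x0=0xa1 x1=0xed x2=0x13 x3=0x63 x4=0x8e x5=0xcd  N=0 Z=0
after  6: x0=0xa1 x1=0x01 x2=0x13 x3=0x63 x4=0x8e x5=0xcd  N=0 Z=0
after  7: x0=0x01 x1=0x01 x2=0x13 x3=0x63 x4=0x8e x5=0xcd  N=0 Z=0
after  8: x0=0x01 x1=0x01 x2=0x13 x3=0x63 x4=0x63 x5=0xcd  N=0 Z=0
-- IRQ taken; context saved, return-PC = 9 --
mismatch: x4: reported 0xe3 vs actual 0x63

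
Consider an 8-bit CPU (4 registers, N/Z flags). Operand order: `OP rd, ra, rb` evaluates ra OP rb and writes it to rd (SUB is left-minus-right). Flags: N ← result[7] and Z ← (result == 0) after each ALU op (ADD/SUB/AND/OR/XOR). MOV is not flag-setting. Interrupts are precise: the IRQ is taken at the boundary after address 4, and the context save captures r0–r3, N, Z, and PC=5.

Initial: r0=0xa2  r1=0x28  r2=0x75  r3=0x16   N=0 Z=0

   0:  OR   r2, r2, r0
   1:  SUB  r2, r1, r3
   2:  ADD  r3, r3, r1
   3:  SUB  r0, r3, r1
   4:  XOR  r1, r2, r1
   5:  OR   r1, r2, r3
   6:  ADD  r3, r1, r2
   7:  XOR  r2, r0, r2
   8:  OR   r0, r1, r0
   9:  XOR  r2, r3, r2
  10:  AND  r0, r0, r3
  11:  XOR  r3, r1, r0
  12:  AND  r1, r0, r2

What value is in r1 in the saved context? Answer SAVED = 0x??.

after  0: r0=0xa2 r1=0x28 r2=0xf7 r3=0x16  N=1 Z=0
after  1: r0=0xa2 r1=0x28 r2=0x12 r3=0x16  N=0 Z=0
after  2: r0=0xa2 r1=0x28 r2=0x12 r3=0x3e  N=0 Z=0
after  3: r0=0x16 r1=0x28 r2=0x12 r3=0x3e  N=0 Z=0
after  4: r0=0x16 r1=0x3a r2=0x12 r3=0x3e  N=0 Z=0
-- IRQ taken; context saved, return-PC = 5 --

SAVED = 0x3a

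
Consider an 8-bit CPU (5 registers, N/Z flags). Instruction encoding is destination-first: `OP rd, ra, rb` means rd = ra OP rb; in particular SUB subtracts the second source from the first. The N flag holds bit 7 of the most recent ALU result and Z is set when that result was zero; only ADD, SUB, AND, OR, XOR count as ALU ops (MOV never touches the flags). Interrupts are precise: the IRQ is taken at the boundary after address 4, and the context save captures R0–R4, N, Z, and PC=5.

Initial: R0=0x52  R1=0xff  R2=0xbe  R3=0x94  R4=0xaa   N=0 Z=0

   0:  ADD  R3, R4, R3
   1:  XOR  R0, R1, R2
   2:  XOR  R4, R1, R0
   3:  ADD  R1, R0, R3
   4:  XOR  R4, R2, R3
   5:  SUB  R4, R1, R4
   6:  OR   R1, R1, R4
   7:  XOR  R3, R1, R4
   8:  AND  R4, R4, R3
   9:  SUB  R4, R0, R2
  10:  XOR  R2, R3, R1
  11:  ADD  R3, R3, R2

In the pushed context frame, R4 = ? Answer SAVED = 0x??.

after  0: R0=0x52 R1=0xff R2=0xbe R3=0x3e R4=0xaa  N=0 Z=0
after  1: R0=0x41 R1=0xff R2=0xbe R3=0x3e R4=0xaa  N=0 Z=0
after  2: R0=0x41 R1=0xff R2=0xbe R3=0x3e R4=0xbe  N=1 Z=0
after  3: R0=0x41 R1=0x7f R2=0xbe R3=0x3e R4=0xbe  N=0 Z=0
after  4: R0=0x41 R1=0x7f R2=0xbe R3=0x3e R4=0x80  N=1 Z=0
-- IRQ taken; context saved, return-PC = 5 --

SAVED = 0x80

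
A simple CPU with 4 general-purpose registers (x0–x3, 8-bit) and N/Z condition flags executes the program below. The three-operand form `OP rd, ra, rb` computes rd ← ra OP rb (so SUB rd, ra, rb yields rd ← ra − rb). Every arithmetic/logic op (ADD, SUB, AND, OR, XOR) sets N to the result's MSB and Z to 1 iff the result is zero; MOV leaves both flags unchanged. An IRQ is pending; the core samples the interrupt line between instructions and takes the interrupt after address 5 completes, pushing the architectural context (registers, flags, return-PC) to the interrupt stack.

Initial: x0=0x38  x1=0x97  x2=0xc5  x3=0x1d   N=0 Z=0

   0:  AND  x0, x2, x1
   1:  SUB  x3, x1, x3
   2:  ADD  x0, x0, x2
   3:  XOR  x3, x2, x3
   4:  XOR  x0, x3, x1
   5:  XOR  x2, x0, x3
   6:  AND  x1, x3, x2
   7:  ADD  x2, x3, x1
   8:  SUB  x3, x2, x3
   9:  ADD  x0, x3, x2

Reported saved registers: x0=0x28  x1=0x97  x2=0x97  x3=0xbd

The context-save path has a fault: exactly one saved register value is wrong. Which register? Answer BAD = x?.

BAD = x3

after  0: x0=0x85 x1=0x97 x2=0xc5 x3=0x1d  N=1 Z=0
after  1: x0=0x85 x1=0x97 x2=0xc5 x3=0x7a  N=0 Z=0
after  2: x0=0x4a x1=0x97 x2=0xc5 x3=0x7a  N=0 Z=0
after  3: x0=0x4a x1=0x97 x2=0xc5 x3=0xbf  N=1 Z=0
after  4: x0=0x28 x1=0x97 x2=0xc5 x3=0xbf  N=0 Z=0
after  5: x0=0x28 x1=0x97 x2=0x97 x3=0xbf  N=1 Z=0
-- IRQ taken; context saved, return-PC = 6 --
mismatch: x3: reported 0xbd vs actual 0xbf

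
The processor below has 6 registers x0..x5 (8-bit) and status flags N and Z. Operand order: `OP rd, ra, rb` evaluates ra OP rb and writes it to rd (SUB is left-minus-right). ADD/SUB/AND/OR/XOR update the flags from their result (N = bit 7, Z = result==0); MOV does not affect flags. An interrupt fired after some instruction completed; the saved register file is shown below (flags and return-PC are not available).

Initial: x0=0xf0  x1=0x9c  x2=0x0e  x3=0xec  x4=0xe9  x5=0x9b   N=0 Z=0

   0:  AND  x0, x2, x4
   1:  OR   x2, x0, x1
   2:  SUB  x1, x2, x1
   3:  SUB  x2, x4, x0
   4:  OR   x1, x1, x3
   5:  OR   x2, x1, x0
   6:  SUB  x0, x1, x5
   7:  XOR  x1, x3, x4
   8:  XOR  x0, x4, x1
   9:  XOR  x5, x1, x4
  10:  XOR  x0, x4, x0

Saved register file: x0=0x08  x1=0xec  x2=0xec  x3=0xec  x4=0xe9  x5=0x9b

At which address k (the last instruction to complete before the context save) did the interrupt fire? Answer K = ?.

K = 5

after  0: x0=0x08 x1=0x9c x2=0x0e x3=0xec x4=0xe9 x5=0x9b  N=0 Z=0
after  1: x0=0x08 x1=0x9c x2=0x9c x3=0xec x4=0xe9 x5=0x9b  N=1 Z=0
after  2: x0=0x08 x1=0x00 x2=0x9c x3=0xec x4=0xe9 x5=0x9b  N=0 Z=1
after  3: x0=0x08 x1=0x00 x2=0xe1 x3=0xec x4=0xe9 x5=0x9b  N=1 Z=0
after  4: x0=0x08 x1=0xec x2=0xe1 x3=0xec x4=0xe9 x5=0x9b  N=1 Z=0
after  5: x0=0x08 x1=0xec x2=0xec x3=0xec x4=0xe9 x5=0x9b  N=1 Z=0
-- IRQ taken; context saved, return-PC = 6 --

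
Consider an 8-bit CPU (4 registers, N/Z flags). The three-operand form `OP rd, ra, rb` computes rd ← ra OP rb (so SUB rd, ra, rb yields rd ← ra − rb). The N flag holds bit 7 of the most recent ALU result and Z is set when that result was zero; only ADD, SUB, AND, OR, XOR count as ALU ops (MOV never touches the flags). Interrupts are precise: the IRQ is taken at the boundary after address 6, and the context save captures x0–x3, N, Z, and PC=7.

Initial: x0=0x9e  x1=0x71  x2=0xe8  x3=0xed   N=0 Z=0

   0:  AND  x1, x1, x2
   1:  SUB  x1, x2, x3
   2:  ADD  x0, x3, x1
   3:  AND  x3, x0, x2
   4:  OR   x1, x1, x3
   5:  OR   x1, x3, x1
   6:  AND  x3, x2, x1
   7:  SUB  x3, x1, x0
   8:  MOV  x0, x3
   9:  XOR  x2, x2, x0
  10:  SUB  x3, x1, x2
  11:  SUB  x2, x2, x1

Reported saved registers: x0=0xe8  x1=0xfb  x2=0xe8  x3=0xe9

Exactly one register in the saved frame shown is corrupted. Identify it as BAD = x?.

BAD = x3

after  0: x0=0x9e x1=0x60 x2=0xe8 x3=0xed  N=0 Z=0
after  1: x0=0x9e x1=0xfb x2=0xe8 x3=0xed  N=1 Z=0
after  2: x0=0xe8 x1=0xfb x2=0xe8 x3=0xed  N=1 Z=0
after  3: x0=0xe8 x1=0xfb x2=0xe8 x3=0xe8  N=1 Z=0
after  4: x0=0xe8 x1=0xfb x2=0xe8 x3=0xe8  N=1 Z=0
after  5: x0=0xe8 x1=0xfb x2=0xe8 x3=0xe8  N=1 Z=0
after  6: x0=0xe8 x1=0xfb x2=0xe8 x3=0xe8  N=1 Z=0
-- IRQ taken; context saved, return-PC = 7 --
mismatch: x3: reported 0xe9 vs actual 0xe8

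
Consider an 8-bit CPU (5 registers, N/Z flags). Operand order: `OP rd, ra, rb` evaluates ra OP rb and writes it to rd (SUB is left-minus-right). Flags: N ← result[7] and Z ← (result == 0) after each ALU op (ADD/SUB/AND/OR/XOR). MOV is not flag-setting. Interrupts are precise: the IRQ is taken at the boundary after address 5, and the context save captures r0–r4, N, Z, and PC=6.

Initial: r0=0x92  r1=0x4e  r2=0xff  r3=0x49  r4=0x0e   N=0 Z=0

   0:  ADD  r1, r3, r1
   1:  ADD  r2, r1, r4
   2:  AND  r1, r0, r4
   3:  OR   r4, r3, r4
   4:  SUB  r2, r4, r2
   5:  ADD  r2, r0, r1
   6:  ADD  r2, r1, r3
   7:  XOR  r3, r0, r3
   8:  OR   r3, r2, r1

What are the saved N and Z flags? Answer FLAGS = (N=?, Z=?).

after  0: r0=0x92 r1=0x97 r2=0xff r3=0x49 r4=0x0e  N=1 Z=0
after  1: r0=0x92 r1=0x97 r2=0xa5 r3=0x49 r4=0x0e  N=1 Z=0
after  2: r0=0x92 r1=0x02 r2=0xa5 r3=0x49 r4=0x0e  N=0 Z=0
after  3: r0=0x92 r1=0x02 r2=0xa5 r3=0x49 r4=0x4f  N=0 Z=0
after  4: r0=0x92 r1=0x02 r2=0xaa r3=0x49 r4=0x4f  N=1 Z=0
after  5: r0=0x92 r1=0x02 r2=0x94 r3=0x49 r4=0x4f  N=1 Z=0
-- IRQ taken; context saved, return-PC = 6 --

FLAGS = (N=1, Z=0)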